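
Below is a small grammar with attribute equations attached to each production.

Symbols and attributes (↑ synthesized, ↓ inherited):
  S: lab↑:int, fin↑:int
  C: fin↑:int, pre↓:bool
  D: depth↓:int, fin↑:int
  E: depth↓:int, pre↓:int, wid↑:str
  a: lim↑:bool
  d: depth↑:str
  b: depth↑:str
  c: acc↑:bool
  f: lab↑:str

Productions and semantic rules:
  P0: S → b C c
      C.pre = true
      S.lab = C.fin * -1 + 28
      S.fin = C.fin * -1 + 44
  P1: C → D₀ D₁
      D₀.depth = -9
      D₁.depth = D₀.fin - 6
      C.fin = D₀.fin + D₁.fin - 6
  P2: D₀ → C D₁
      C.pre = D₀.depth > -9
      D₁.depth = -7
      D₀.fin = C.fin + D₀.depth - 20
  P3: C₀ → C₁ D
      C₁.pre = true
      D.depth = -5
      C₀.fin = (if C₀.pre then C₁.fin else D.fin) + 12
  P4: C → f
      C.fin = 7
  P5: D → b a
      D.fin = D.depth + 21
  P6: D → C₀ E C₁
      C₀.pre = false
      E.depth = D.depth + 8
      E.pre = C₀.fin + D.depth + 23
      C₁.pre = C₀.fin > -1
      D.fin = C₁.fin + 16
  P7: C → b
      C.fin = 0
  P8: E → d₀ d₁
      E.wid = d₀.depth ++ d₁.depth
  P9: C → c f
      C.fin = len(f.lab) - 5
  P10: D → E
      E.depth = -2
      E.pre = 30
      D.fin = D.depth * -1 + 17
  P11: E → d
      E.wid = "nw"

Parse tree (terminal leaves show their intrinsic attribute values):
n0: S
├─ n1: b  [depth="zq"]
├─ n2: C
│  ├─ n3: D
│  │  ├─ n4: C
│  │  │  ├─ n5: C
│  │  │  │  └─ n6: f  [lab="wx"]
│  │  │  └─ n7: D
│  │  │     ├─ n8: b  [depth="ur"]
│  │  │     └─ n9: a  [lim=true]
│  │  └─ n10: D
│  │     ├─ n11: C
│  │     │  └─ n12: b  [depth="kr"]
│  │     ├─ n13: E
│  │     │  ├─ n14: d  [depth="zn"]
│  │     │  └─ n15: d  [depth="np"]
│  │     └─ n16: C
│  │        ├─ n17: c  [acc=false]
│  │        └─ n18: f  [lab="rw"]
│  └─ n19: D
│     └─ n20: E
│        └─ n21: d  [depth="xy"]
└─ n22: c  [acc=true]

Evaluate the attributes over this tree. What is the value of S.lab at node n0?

11

1. n1.depth = "zq"  [terminal]
2. n2.pre = true  [true]
3. n3.depth = -9  [-9]
4. n4.pre = false  [D₀.depth > -9]
5. n5.pre = true  [true]
6. n6.lab = "wx"  [terminal]
7. n5.fin = 7  [7]
8. n7.depth = -5  [-5]
9. n8.depth = "ur"  [terminal]
10. n9.lim = true  [terminal]
11. n7.fin = 16  [D.depth + 21]
12. n4.fin = 28  [(if C₀.pre then C₁.fin else D.fin) + 12]
13. n10.depth = -7  [-7]
14. n11.pre = false  [false]
15. n12.depth = "kr"  [terminal]
16. n11.fin = 0  [0]
17. n13.depth = 1  [D.depth + 8]
18. n13.pre = 16  [C₀.fin + D.depth + 23]
19. n14.depth = "zn"  [terminal]
20. n15.depth = "np"  [terminal]
21. n13.wid = "znnp"  [d₀.depth ++ d₁.depth]
22. n16.pre = true  [C₀.fin > -1]
23. n17.acc = false  [terminal]
24. n18.lab = "rw"  [terminal]
25. n16.fin = -3  [len(f.lab) - 5]
26. n10.fin = 13  [C₁.fin + 16]
27. n3.fin = -1  [C.fin + D₀.depth - 20]
28. n19.depth = -7  [D₀.fin - 6]
29. n20.depth = -2  [-2]
30. n20.pre = 30  [30]
31. n21.depth = "xy"  [terminal]
32. n20.wid = "nw"  ["nw"]
33. n19.fin = 24  [D.depth * -1 + 17]
34. n2.fin = 17  [D₀.fin + D₁.fin - 6]
35. n22.acc = true  [terminal]
36. n0.lab = 11  [C.fin * -1 + 28]
37. n0.fin = 27  [C.fin * -1 + 44]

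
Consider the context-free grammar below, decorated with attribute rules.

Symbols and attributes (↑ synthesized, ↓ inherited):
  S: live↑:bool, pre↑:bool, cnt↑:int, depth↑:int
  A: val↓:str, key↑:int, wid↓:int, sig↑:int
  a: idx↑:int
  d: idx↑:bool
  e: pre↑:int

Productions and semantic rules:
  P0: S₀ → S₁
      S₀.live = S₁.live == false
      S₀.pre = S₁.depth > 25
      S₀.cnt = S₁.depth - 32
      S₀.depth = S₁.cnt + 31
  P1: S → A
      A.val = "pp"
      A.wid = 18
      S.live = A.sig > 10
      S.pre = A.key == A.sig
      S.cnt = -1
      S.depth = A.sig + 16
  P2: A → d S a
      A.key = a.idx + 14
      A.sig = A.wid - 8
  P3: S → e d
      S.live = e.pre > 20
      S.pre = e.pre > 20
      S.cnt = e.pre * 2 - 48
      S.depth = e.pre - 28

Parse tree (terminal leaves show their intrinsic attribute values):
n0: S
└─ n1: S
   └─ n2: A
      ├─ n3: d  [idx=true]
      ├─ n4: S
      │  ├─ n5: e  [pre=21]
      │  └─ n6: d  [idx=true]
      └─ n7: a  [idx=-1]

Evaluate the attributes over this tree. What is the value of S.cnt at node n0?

1. n2.val = "pp"  ["pp"]
2. n2.wid = 18  [18]
3. n3.idx = true  [terminal]
4. n5.pre = 21  [terminal]
5. n6.idx = true  [terminal]
6. n4.live = true  [e.pre > 20]
7. n4.pre = true  [e.pre > 20]
8. n4.cnt = -6  [e.pre * 2 - 48]
9. n4.depth = -7  [e.pre - 28]
10. n7.idx = -1  [terminal]
11. n2.key = 13  [a.idx + 14]
12. n2.sig = 10  [A.wid - 8]
13. n1.live = false  [A.sig > 10]
14. n1.pre = false  [A.key == A.sig]
15. n1.cnt = -1  [-1]
16. n1.depth = 26  [A.sig + 16]
17. n0.live = true  [S₁.live == false]
18. n0.pre = true  [S₁.depth > 25]
19. n0.cnt = -6  [S₁.depth - 32]
20. n0.depth = 30  [S₁.cnt + 31]

-6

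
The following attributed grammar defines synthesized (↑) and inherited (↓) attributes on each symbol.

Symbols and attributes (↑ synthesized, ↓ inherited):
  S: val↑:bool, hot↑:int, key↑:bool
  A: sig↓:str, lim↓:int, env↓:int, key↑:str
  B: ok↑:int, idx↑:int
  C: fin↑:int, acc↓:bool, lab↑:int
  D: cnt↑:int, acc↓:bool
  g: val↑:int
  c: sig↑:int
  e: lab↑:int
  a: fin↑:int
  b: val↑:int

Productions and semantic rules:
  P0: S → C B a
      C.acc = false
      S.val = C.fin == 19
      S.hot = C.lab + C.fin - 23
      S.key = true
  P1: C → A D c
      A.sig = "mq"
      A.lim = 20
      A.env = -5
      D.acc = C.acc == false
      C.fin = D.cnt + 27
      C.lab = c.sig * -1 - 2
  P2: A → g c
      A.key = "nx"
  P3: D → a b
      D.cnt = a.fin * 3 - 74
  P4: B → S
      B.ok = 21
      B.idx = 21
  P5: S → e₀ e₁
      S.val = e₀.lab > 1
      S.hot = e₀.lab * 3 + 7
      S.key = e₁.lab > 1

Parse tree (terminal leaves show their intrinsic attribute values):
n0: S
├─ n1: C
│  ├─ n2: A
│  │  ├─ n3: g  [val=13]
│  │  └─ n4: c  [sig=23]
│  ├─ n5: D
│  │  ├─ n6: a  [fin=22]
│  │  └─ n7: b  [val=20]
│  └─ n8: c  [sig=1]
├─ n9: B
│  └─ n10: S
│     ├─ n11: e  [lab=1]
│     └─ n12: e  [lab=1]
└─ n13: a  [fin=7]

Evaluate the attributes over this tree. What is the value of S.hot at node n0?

1. n1.acc = false  [false]
2. n2.sig = "mq"  ["mq"]
3. n2.lim = 20  [20]
4. n2.env = -5  [-5]
5. n3.val = 13  [terminal]
6. n4.sig = 23  [terminal]
7. n2.key = "nx"  ["nx"]
8. n5.acc = true  [C.acc == false]
9. n6.fin = 22  [terminal]
10. n7.val = 20  [terminal]
11. n5.cnt = -8  [a.fin * 3 - 74]
12. n8.sig = 1  [terminal]
13. n1.fin = 19  [D.cnt + 27]
14. n1.lab = -3  [c.sig * -1 - 2]
15. n11.lab = 1  [terminal]
16. n12.lab = 1  [terminal]
17. n10.val = false  [e₀.lab > 1]
18. n10.hot = 10  [e₀.lab * 3 + 7]
19. n10.key = false  [e₁.lab > 1]
20. n9.ok = 21  [21]
21. n9.idx = 21  [21]
22. n13.fin = 7  [terminal]
23. n0.val = true  [C.fin == 19]
24. n0.hot = -7  [C.lab + C.fin - 23]
25. n0.key = true  [true]

-7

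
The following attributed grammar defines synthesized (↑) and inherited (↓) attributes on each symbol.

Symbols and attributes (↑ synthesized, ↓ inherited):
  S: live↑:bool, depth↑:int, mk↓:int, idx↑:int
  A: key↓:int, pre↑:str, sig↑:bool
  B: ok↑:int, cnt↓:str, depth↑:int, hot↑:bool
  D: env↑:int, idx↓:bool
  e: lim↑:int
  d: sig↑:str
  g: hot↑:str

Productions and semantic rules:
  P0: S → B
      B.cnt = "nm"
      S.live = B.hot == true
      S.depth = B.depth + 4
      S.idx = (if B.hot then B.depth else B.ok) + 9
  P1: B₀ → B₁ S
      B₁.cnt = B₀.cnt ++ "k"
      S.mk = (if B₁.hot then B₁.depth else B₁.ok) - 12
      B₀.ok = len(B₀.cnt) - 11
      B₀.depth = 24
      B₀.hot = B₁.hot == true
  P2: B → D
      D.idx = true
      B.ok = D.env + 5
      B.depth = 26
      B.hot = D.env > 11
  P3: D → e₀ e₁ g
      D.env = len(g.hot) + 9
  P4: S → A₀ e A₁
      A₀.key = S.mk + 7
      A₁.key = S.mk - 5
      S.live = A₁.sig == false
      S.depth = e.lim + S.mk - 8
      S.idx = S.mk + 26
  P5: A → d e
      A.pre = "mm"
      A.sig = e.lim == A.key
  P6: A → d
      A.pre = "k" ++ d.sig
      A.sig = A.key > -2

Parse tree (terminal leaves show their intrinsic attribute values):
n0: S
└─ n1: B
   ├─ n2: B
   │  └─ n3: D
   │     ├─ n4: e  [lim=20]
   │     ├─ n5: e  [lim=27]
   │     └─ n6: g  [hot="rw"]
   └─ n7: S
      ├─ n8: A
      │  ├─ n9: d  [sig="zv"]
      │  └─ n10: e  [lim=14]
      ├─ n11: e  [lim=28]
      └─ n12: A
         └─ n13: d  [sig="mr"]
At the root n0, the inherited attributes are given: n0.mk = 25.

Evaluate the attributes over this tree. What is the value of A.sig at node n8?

1. n0.mk = 25  [given at root]
2. n1.cnt = "nm"  ["nm"]
3. n2.cnt = "nmk"  [B₀.cnt ++ "k"]
4. n3.idx = true  [true]
5. n4.lim = 20  [terminal]
6. n5.lim = 27  [terminal]
7. n6.hot = "rw"  [terminal]
8. n3.env = 11  [len(g.hot) + 9]
9. n2.ok = 16  [D.env + 5]
10. n2.depth = 26  [26]
11. n2.hot = false  [D.env > 11]
12. n7.mk = 4  [(if B₁.hot then B₁.depth else B₁.ok) - 12]
13. n8.key = 11  [S.mk + 7]
14. n9.sig = "zv"  [terminal]
15. n10.lim = 14  [terminal]
16. n8.pre = "mm"  ["mm"]
17. n8.sig = false  [e.lim == A.key]
18. n11.lim = 28  [terminal]
19. n12.key = -1  [S.mk - 5]
20. n13.sig = "mr"  [terminal]
21. n12.pre = "kmr"  ["k" ++ d.sig]
22. n12.sig = true  [A.key > -2]
23. n7.live = false  [A₁.sig == false]
24. n7.depth = 24  [e.lim + S.mk - 8]
25. n7.idx = 30  [S.mk + 26]
26. n1.ok = -9  [len(B₀.cnt) - 11]
27. n1.depth = 24  [24]
28. n1.hot = false  [B₁.hot == true]
29. n0.live = false  [B.hot == true]
30. n0.depth = 28  [B.depth + 4]
31. n0.idx = 0  [(if B.hot then B.depth else B.ok) + 9]

false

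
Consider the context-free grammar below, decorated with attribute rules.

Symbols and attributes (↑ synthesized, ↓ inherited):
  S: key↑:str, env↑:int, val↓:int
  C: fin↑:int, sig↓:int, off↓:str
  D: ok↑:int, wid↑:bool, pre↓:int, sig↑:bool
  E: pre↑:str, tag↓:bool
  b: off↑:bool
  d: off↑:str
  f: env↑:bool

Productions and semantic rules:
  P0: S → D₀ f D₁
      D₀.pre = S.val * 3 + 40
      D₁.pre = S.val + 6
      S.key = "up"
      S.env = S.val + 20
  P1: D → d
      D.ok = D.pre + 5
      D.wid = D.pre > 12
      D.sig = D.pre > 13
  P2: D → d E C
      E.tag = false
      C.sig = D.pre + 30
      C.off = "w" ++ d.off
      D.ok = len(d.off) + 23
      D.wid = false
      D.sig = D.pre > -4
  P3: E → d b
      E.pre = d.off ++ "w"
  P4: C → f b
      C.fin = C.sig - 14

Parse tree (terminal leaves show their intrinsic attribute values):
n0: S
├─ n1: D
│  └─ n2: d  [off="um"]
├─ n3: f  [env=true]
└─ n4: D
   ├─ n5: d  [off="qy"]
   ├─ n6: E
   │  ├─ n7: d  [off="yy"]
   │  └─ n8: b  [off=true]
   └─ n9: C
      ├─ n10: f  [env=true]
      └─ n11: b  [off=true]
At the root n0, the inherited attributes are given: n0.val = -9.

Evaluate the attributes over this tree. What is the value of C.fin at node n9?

1. n0.val = -9  [given at root]
2. n1.pre = 13  [S.val * 3 + 40]
3. n2.off = "um"  [terminal]
4. n1.ok = 18  [D.pre + 5]
5. n1.wid = true  [D.pre > 12]
6. n1.sig = false  [D.pre > 13]
7. n3.env = true  [terminal]
8. n4.pre = -3  [S.val + 6]
9. n5.off = "qy"  [terminal]
10. n6.tag = false  [false]
11. n7.off = "yy"  [terminal]
12. n8.off = true  [terminal]
13. n6.pre = "yyw"  [d.off ++ "w"]
14. n9.sig = 27  [D.pre + 30]
15. n9.off = "wqy"  ["w" ++ d.off]
16. n10.env = true  [terminal]
17. n11.off = true  [terminal]
18. n9.fin = 13  [C.sig - 14]
19. n4.ok = 25  [len(d.off) + 23]
20. n4.wid = false  [false]
21. n4.sig = true  [D.pre > -4]
22. n0.key = "up"  ["up"]
23. n0.env = 11  [S.val + 20]

13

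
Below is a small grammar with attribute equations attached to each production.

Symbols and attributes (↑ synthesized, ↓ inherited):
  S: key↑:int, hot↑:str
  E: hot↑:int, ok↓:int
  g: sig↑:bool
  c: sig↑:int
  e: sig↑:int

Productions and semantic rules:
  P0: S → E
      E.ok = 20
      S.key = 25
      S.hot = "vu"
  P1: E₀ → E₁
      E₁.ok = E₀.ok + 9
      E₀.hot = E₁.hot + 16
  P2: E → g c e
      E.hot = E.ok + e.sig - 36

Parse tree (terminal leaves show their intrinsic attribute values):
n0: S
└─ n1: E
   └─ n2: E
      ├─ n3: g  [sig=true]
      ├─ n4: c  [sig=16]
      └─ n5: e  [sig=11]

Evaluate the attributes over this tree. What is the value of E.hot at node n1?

20

1. n1.ok = 20  [20]
2. n2.ok = 29  [E₀.ok + 9]
3. n3.sig = true  [terminal]
4. n4.sig = 16  [terminal]
5. n5.sig = 11  [terminal]
6. n2.hot = 4  [E.ok + e.sig - 36]
7. n1.hot = 20  [E₁.hot + 16]
8. n0.key = 25  [25]
9. n0.hot = "vu"  ["vu"]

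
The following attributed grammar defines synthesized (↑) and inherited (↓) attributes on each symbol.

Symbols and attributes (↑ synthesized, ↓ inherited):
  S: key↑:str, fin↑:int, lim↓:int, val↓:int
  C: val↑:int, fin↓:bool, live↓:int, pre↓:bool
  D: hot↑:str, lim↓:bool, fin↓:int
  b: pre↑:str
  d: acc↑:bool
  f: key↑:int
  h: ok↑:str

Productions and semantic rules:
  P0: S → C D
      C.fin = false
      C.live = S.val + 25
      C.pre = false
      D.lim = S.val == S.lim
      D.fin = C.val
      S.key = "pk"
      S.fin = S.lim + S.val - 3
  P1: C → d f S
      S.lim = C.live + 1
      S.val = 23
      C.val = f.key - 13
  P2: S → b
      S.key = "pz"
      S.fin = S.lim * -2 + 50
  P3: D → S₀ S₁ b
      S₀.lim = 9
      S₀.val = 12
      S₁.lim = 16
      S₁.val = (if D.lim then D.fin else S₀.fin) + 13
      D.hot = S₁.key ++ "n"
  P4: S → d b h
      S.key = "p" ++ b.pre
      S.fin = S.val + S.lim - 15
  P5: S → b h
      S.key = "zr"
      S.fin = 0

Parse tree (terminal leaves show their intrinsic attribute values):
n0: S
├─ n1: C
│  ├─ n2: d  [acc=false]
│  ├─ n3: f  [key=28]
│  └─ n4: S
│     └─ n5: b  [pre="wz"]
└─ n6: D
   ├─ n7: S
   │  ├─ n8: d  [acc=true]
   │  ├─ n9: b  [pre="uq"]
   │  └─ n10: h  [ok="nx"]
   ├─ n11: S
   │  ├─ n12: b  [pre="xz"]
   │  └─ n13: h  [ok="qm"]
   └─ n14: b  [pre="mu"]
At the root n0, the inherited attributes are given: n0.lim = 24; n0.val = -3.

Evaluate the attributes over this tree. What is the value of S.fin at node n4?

1. n0.lim = 24  [given at root]
2. n0.val = -3  [given at root]
3. n1.fin = false  [false]
4. n1.live = 22  [S.val + 25]
5. n1.pre = false  [false]
6. n2.acc = false  [terminal]
7. n3.key = 28  [terminal]
8. n4.lim = 23  [C.live + 1]
9. n4.val = 23  [23]
10. n5.pre = "wz"  [terminal]
11. n4.key = "pz"  ["pz"]
12. n4.fin = 4  [S.lim * -2 + 50]
13. n1.val = 15  [f.key - 13]
14. n6.lim = false  [S.val == S.lim]
15. n6.fin = 15  [C.val]
16. n7.lim = 9  [9]
17. n7.val = 12  [12]
18. n8.acc = true  [terminal]
19. n9.pre = "uq"  [terminal]
20. n10.ok = "nx"  [terminal]
21. n7.key = "puq"  ["p" ++ b.pre]
22. n7.fin = 6  [S.val + S.lim - 15]
23. n11.lim = 16  [16]
24. n11.val = 19  [(if D.lim then D.fin else S₀.fin) + 13]
25. n12.pre = "xz"  [terminal]
26. n13.ok = "qm"  [terminal]
27. n11.key = "zr"  ["zr"]
28. n11.fin = 0  [0]
29. n14.pre = "mu"  [terminal]
30. n6.hot = "zrn"  [S₁.key ++ "n"]
31. n0.key = "pk"  ["pk"]
32. n0.fin = 18  [S.lim + S.val - 3]

4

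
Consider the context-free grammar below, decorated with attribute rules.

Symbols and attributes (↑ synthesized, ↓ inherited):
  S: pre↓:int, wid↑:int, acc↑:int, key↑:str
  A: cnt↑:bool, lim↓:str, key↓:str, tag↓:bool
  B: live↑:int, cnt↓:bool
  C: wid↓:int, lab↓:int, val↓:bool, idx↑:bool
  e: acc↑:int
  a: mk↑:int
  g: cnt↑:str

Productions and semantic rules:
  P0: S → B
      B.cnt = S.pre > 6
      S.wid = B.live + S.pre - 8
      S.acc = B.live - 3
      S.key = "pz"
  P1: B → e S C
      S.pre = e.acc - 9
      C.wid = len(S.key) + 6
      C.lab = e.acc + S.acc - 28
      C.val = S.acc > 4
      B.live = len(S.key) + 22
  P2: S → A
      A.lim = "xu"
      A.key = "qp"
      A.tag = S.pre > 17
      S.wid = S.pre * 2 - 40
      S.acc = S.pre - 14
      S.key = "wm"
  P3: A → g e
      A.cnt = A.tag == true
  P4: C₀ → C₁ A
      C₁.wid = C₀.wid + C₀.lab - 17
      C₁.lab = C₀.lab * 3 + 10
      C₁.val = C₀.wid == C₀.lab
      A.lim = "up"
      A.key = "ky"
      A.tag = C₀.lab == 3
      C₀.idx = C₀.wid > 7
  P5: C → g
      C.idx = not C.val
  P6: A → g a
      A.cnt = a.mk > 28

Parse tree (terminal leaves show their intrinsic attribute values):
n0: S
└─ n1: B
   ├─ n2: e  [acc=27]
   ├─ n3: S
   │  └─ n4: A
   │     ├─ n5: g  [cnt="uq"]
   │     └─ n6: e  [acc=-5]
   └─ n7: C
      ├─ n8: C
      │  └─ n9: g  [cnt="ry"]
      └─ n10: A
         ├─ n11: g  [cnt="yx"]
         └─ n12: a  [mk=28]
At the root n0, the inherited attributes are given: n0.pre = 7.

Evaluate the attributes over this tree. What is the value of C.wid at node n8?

-6

1. n0.pre = 7  [given at root]
2. n1.cnt = true  [S.pre > 6]
3. n2.acc = 27  [terminal]
4. n3.pre = 18  [e.acc - 9]
5. n4.lim = "xu"  ["xu"]
6. n4.key = "qp"  ["qp"]
7. n4.tag = true  [S.pre > 17]
8. n5.cnt = "uq"  [terminal]
9. n6.acc = -5  [terminal]
10. n4.cnt = true  [A.tag == true]
11. n3.wid = -4  [S.pre * 2 - 40]
12. n3.acc = 4  [S.pre - 14]
13. n3.key = "wm"  ["wm"]
14. n7.wid = 8  [len(S.key) + 6]
15. n7.lab = 3  [e.acc + S.acc - 28]
16. n7.val = false  [S.acc > 4]
17. n8.wid = -6  [C₀.wid + C₀.lab - 17]
18. n8.lab = 19  [C₀.lab * 3 + 10]
19. n8.val = false  [C₀.wid == C₀.lab]
20. n9.cnt = "ry"  [terminal]
21. n8.idx = true  [not C.val]
22. n10.lim = "up"  ["up"]
23. n10.key = "ky"  ["ky"]
24. n10.tag = true  [C₀.lab == 3]
25. n11.cnt = "yx"  [terminal]
26. n12.mk = 28  [terminal]
27. n10.cnt = false  [a.mk > 28]
28. n7.idx = true  [C₀.wid > 7]
29. n1.live = 24  [len(S.key) + 22]
30. n0.wid = 23  [B.live + S.pre - 8]
31. n0.acc = 21  [B.live - 3]
32. n0.key = "pz"  ["pz"]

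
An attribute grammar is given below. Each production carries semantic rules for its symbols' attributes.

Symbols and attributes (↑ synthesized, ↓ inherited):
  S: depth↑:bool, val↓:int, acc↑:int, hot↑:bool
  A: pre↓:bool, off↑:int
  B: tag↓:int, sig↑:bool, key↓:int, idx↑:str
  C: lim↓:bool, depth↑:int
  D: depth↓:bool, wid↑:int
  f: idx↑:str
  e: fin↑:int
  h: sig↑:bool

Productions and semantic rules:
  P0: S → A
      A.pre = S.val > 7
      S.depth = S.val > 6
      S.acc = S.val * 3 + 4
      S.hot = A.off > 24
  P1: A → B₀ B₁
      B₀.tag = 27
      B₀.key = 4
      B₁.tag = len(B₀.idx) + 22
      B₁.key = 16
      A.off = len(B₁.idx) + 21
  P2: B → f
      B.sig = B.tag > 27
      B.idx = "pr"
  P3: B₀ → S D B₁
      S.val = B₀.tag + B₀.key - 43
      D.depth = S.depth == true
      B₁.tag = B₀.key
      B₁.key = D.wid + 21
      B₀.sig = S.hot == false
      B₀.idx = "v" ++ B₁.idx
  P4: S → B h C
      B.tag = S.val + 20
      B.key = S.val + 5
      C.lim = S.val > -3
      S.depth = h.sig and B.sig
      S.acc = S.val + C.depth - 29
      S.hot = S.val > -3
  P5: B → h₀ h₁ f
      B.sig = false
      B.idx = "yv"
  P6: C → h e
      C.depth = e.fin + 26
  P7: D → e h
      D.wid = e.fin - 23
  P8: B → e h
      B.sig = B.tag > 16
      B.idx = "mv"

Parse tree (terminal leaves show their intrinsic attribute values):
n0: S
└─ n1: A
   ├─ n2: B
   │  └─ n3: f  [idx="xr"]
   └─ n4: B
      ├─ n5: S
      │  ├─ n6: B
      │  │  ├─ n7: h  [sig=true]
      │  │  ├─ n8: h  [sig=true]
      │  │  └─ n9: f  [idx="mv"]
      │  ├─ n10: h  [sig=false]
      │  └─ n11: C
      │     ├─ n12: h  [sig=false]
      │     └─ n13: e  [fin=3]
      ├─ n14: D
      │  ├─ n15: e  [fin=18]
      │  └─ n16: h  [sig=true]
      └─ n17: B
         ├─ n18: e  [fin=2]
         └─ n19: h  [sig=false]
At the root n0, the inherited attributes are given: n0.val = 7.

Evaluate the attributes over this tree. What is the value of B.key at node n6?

1. n0.val = 7  [given at root]
2. n1.pre = false  [S.val > 7]
3. n2.tag = 27  [27]
4. n2.key = 4  [4]
5. n3.idx = "xr"  [terminal]
6. n2.sig = false  [B.tag > 27]
7. n2.idx = "pr"  ["pr"]
8. n4.tag = 24  [len(B₀.idx) + 22]
9. n4.key = 16  [16]
10. n5.val = -3  [B₀.tag + B₀.key - 43]
11. n6.tag = 17  [S.val + 20]
12. n6.key = 2  [S.val + 5]
13. n7.sig = true  [terminal]
14. n8.sig = true  [terminal]
15. n9.idx = "mv"  [terminal]
16. n6.sig = false  [false]
17. n6.idx = "yv"  ["yv"]
18. n10.sig = false  [terminal]
19. n11.lim = false  [S.val > -3]
20. n12.sig = false  [terminal]
21. n13.fin = 3  [terminal]
22. n11.depth = 29  [e.fin + 26]
23. n5.depth = false  [h.sig and B.sig]
24. n5.acc = -3  [S.val + C.depth - 29]
25. n5.hot = false  [S.val > -3]
26. n14.depth = false  [S.depth == true]
27. n15.fin = 18  [terminal]
28. n16.sig = true  [terminal]
29. n14.wid = -5  [e.fin - 23]
30. n17.tag = 16  [B₀.key]
31. n17.key = 16  [D.wid + 21]
32. n18.fin = 2  [terminal]
33. n19.sig = false  [terminal]
34. n17.sig = false  [B.tag > 16]
35. n17.idx = "mv"  ["mv"]
36. n4.sig = true  [S.hot == false]
37. n4.idx = "vmv"  ["v" ++ B₁.idx]
38. n1.off = 24  [len(B₁.idx) + 21]
39. n0.depth = true  [S.val > 6]
40. n0.acc = 25  [S.val * 3 + 4]
41. n0.hot = false  [A.off > 24]

2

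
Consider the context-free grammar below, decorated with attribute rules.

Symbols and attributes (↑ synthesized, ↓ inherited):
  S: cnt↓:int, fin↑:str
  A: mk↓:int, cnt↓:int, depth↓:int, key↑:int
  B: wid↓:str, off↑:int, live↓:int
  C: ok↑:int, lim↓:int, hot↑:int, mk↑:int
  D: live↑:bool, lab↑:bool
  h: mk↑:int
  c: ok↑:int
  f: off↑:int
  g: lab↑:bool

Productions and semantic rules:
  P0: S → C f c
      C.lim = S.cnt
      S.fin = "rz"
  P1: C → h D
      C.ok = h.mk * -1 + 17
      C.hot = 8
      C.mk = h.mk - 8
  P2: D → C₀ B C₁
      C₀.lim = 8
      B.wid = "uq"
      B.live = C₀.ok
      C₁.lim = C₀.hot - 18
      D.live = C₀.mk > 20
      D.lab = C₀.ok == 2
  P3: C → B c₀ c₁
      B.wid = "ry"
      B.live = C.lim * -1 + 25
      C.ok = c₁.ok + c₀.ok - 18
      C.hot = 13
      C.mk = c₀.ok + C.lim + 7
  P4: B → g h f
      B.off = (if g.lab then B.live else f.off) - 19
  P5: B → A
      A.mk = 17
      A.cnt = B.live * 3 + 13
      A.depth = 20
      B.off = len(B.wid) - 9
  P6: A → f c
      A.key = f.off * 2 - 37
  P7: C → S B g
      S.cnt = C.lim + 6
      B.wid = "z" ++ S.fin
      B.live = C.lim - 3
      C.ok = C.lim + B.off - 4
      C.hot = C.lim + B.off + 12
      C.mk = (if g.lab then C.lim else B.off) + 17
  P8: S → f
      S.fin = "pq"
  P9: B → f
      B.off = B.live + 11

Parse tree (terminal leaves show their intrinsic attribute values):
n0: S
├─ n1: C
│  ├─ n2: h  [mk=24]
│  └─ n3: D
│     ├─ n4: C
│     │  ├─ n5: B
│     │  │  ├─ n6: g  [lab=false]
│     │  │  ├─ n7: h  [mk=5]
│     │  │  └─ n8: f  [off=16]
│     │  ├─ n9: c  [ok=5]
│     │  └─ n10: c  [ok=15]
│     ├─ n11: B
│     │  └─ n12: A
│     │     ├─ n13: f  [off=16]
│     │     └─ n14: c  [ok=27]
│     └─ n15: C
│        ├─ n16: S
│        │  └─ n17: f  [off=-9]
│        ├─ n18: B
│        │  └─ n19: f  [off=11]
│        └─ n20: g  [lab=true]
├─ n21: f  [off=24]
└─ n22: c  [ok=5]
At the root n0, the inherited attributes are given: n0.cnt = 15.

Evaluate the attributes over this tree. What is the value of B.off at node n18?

1. n0.cnt = 15  [given at root]
2. n1.lim = 15  [S.cnt]
3. n2.mk = 24  [terminal]
4. n4.lim = 8  [8]
5. n5.wid = "ry"  ["ry"]
6. n5.live = 17  [C.lim * -1 + 25]
7. n6.lab = false  [terminal]
8. n7.mk = 5  [terminal]
9. n8.off = 16  [terminal]
10. n5.off = -3  [(if g.lab then B.live else f.off) - 19]
11. n9.ok = 5  [terminal]
12. n10.ok = 15  [terminal]
13. n4.ok = 2  [c₁.ok + c₀.ok - 18]
14. n4.hot = 13  [13]
15. n4.mk = 20  [c₀.ok + C.lim + 7]
16. n11.wid = "uq"  ["uq"]
17. n11.live = 2  [C₀.ok]
18. n12.mk = 17  [17]
19. n12.cnt = 19  [B.live * 3 + 13]
20. n12.depth = 20  [20]
21. n13.off = 16  [terminal]
22. n14.ok = 27  [terminal]
23. n12.key = -5  [f.off * 2 - 37]
24. n11.off = -7  [len(B.wid) - 9]
25. n15.lim = -5  [C₀.hot - 18]
26. n16.cnt = 1  [C.lim + 6]
27. n17.off = -9  [terminal]
28. n16.fin = "pq"  ["pq"]
29. n18.wid = "zpq"  ["z" ++ S.fin]
30. n18.live = -8  [C.lim - 3]
31. n19.off = 11  [terminal]
32. n18.off = 3  [B.live + 11]
33. n20.lab = true  [terminal]
34. n15.ok = -6  [C.lim + B.off - 4]
35. n15.hot = 10  [C.lim + B.off + 12]
36. n15.mk = 12  [(if g.lab then C.lim else B.off) + 17]
37. n3.live = false  [C₀.mk > 20]
38. n3.lab = true  [C₀.ok == 2]
39. n1.ok = -7  [h.mk * -1 + 17]
40. n1.hot = 8  [8]
41. n1.mk = 16  [h.mk - 8]
42. n21.off = 24  [terminal]
43. n22.ok = 5  [terminal]
44. n0.fin = "rz"  ["rz"]

3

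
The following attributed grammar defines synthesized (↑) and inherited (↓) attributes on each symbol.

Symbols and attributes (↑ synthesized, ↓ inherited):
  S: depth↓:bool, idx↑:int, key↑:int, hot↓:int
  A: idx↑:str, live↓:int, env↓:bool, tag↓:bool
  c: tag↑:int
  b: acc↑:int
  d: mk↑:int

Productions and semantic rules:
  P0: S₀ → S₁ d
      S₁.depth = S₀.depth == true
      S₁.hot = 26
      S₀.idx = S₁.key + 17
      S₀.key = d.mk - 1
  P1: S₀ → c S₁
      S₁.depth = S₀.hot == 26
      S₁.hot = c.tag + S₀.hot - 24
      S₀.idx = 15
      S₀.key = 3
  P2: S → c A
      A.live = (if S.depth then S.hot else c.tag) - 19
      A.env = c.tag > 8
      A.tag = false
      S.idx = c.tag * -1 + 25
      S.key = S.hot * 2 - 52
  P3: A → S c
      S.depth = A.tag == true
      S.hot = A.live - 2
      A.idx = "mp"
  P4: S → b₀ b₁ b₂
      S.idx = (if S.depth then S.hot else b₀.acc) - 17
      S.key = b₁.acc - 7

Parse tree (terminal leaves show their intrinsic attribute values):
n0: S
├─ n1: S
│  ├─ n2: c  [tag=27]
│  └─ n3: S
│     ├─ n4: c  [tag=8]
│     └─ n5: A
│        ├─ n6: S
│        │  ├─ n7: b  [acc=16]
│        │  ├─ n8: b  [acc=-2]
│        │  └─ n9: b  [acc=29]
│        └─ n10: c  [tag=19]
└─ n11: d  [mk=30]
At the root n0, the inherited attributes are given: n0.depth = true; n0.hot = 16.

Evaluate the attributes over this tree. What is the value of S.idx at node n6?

1. n0.depth = true  [given at root]
2. n0.hot = 16  [given at root]
3. n1.depth = true  [S₀.depth == true]
4. n1.hot = 26  [26]
5. n2.tag = 27  [terminal]
6. n3.depth = true  [S₀.hot == 26]
7. n3.hot = 29  [c.tag + S₀.hot - 24]
8. n4.tag = 8  [terminal]
9. n5.live = 10  [(if S.depth then S.hot else c.tag) - 19]
10. n5.env = false  [c.tag > 8]
11. n5.tag = false  [false]
12. n6.depth = false  [A.tag == true]
13. n6.hot = 8  [A.live - 2]
14. n7.acc = 16  [terminal]
15. n8.acc = -2  [terminal]
16. n9.acc = 29  [terminal]
17. n6.idx = -1  [(if S.depth then S.hot else b₀.acc) - 17]
18. n6.key = -9  [b₁.acc - 7]
19. n10.tag = 19  [terminal]
20. n5.idx = "mp"  ["mp"]
21. n3.idx = 17  [c.tag * -1 + 25]
22. n3.key = 6  [S.hot * 2 - 52]
23. n1.idx = 15  [15]
24. n1.key = 3  [3]
25. n11.mk = 30  [terminal]
26. n0.idx = 20  [S₁.key + 17]
27. n0.key = 29  [d.mk - 1]

-1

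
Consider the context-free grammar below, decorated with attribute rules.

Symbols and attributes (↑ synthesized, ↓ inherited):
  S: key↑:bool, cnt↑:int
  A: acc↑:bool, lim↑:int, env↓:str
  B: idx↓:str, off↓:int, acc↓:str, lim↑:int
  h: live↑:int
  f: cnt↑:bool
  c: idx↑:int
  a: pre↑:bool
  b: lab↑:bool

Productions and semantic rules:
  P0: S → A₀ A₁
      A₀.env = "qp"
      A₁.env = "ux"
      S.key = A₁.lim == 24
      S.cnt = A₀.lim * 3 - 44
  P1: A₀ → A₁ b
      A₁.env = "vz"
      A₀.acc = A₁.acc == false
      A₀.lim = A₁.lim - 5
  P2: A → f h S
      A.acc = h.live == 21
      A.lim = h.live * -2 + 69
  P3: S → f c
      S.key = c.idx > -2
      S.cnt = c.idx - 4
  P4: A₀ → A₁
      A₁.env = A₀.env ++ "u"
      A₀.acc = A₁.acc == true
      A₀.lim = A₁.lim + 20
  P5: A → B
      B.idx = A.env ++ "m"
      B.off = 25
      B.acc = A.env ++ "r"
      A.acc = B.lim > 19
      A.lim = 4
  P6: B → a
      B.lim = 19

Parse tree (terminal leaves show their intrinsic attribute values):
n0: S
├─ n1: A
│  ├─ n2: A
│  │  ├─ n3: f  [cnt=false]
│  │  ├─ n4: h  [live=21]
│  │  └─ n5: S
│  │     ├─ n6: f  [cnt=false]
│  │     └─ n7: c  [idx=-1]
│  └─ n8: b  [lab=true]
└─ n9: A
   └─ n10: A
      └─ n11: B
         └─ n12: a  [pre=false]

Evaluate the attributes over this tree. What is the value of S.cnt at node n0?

1. n1.env = "qp"  ["qp"]
2. n2.env = "vz"  ["vz"]
3. n3.cnt = false  [terminal]
4. n4.live = 21  [terminal]
5. n6.cnt = false  [terminal]
6. n7.idx = -1  [terminal]
7. n5.key = true  [c.idx > -2]
8. n5.cnt = -5  [c.idx - 4]
9. n2.acc = true  [h.live == 21]
10. n2.lim = 27  [h.live * -2 + 69]
11. n8.lab = true  [terminal]
12. n1.acc = false  [A₁.acc == false]
13. n1.lim = 22  [A₁.lim - 5]
14. n9.env = "ux"  ["ux"]
15. n10.env = "uxu"  [A₀.env ++ "u"]
16. n11.idx = "uxum"  [A.env ++ "m"]
17. n11.off = 25  [25]
18. n11.acc = "uxur"  [A.env ++ "r"]
19. n12.pre = false  [terminal]
20. n11.lim = 19  [19]
21. n10.acc = false  [B.lim > 19]
22. n10.lim = 4  [4]
23. n9.acc = false  [A₁.acc == true]
24. n9.lim = 24  [A₁.lim + 20]
25. n0.key = true  [A₁.lim == 24]
26. n0.cnt = 22  [A₀.lim * 3 - 44]

22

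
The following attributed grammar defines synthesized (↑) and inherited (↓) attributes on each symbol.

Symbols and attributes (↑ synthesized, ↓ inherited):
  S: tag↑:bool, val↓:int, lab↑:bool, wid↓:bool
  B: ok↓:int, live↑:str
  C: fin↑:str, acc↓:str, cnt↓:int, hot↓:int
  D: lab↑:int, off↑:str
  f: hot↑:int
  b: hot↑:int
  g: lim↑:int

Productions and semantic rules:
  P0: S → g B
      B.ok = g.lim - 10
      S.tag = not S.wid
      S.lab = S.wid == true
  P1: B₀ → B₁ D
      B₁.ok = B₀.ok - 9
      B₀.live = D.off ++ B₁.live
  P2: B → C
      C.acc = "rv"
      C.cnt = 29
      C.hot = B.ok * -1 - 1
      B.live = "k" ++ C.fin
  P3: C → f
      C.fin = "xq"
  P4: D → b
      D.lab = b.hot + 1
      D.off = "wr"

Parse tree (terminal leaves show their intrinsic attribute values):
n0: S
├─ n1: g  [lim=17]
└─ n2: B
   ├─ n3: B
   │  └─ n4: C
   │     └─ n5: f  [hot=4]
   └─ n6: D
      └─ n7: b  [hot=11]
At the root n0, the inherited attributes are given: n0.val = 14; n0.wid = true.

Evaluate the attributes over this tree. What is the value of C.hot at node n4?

1

1. n0.val = 14  [given at root]
2. n0.wid = true  [given at root]
3. n1.lim = 17  [terminal]
4. n2.ok = 7  [g.lim - 10]
5. n3.ok = -2  [B₀.ok - 9]
6. n4.acc = "rv"  ["rv"]
7. n4.cnt = 29  [29]
8. n4.hot = 1  [B.ok * -1 - 1]
9. n5.hot = 4  [terminal]
10. n4.fin = "xq"  ["xq"]
11. n3.live = "kxq"  ["k" ++ C.fin]
12. n7.hot = 11  [terminal]
13. n6.lab = 12  [b.hot + 1]
14. n6.off = "wr"  ["wr"]
15. n2.live = "wrkxq"  [D.off ++ B₁.live]
16. n0.tag = false  [not S.wid]
17. n0.lab = true  [S.wid == true]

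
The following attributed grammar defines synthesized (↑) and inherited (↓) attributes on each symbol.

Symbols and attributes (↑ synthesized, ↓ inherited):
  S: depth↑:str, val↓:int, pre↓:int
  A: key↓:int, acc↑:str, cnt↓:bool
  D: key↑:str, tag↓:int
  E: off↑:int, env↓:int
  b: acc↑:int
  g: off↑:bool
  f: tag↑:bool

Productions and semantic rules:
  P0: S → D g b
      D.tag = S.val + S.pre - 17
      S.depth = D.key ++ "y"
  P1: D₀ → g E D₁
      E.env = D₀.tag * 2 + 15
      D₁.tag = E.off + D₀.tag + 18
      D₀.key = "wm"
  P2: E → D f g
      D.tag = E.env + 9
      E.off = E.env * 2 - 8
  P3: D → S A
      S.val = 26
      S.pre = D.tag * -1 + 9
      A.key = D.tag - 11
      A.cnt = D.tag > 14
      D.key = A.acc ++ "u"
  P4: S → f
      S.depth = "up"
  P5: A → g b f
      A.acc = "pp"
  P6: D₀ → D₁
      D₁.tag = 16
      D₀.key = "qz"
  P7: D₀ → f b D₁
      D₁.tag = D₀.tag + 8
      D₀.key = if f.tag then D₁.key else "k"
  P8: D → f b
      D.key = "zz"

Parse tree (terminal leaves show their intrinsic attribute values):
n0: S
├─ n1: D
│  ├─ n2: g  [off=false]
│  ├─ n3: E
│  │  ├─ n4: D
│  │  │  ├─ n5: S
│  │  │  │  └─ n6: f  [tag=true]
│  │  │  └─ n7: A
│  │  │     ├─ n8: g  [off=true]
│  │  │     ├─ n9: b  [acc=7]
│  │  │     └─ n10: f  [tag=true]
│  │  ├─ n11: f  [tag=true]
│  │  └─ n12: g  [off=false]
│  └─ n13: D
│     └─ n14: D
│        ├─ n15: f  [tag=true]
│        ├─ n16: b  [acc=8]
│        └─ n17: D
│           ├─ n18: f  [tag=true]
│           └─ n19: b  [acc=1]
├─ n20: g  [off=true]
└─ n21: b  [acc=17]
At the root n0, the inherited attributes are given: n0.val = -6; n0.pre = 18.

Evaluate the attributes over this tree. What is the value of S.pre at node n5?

1. n0.val = -6  [given at root]
2. n0.pre = 18  [given at root]
3. n1.tag = -5  [S.val + S.pre - 17]
4. n2.off = false  [terminal]
5. n3.env = 5  [D₀.tag * 2 + 15]
6. n4.tag = 14  [E.env + 9]
7. n5.val = 26  [26]
8. n5.pre = -5  [D.tag * -1 + 9]
9. n6.tag = true  [terminal]
10. n5.depth = "up"  ["up"]
11. n7.key = 3  [D.tag - 11]
12. n7.cnt = false  [D.tag > 14]
13. n8.off = true  [terminal]
14. n9.acc = 7  [terminal]
15. n10.tag = true  [terminal]
16. n7.acc = "pp"  ["pp"]
17. n4.key = "ppu"  [A.acc ++ "u"]
18. n11.tag = true  [terminal]
19. n12.off = false  [terminal]
20. n3.off = 2  [E.env * 2 - 8]
21. n13.tag = 15  [E.off + D₀.tag + 18]
22. n14.tag = 16  [16]
23. n15.tag = true  [terminal]
24. n16.acc = 8  [terminal]
25. n17.tag = 24  [D₀.tag + 8]
26. n18.tag = true  [terminal]
27. n19.acc = 1  [terminal]
28. n17.key = "zz"  ["zz"]
29. n14.key = "zz"  [if f.tag then D₁.key else "k"]
30. n13.key = "qz"  ["qz"]
31. n1.key = "wm"  ["wm"]
32. n20.off = true  [terminal]
33. n21.acc = 17  [terminal]
34. n0.depth = "wmy"  [D.key ++ "y"]

-5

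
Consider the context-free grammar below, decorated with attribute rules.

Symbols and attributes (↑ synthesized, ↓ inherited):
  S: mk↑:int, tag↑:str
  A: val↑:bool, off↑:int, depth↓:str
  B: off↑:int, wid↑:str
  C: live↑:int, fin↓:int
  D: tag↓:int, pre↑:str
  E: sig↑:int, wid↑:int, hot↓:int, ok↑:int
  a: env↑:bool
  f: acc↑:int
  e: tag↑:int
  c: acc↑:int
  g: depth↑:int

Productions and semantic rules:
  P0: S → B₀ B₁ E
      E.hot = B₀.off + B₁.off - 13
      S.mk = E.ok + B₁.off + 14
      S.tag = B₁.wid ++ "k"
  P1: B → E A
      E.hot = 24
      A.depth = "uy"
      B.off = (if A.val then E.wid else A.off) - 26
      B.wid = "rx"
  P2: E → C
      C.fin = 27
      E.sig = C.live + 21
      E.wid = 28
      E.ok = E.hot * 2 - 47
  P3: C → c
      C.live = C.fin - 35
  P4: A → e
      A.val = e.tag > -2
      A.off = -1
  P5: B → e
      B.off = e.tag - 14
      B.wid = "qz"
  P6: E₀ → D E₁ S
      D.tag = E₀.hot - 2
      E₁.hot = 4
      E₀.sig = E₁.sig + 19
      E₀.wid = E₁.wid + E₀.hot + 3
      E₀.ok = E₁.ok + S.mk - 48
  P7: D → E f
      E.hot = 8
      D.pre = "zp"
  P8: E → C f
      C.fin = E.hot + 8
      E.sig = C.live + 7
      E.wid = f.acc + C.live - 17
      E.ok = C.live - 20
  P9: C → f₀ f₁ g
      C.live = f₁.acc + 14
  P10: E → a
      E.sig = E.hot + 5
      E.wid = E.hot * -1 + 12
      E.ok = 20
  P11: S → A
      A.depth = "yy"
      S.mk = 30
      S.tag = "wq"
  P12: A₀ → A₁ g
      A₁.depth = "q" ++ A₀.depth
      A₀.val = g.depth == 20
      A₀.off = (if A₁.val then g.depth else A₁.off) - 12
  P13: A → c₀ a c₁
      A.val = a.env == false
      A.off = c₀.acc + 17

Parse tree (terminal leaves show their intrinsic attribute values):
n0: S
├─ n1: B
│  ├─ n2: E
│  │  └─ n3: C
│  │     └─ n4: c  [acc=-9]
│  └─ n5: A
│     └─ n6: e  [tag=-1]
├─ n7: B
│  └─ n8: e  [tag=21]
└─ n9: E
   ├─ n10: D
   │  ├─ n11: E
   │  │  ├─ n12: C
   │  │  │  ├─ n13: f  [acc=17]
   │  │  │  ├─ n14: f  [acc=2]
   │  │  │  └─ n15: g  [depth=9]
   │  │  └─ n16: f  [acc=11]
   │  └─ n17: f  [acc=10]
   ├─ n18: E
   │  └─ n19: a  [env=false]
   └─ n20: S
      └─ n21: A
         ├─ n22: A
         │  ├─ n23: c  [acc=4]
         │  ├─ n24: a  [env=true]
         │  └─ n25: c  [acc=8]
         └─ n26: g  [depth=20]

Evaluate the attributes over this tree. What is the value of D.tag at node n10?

-6

1. n2.hot = 24  [24]
2. n3.fin = 27  [27]
3. n4.acc = -9  [terminal]
4. n3.live = -8  [C.fin - 35]
5. n2.sig = 13  [C.live + 21]
6. n2.wid = 28  [28]
7. n2.ok = 1  [E.hot * 2 - 47]
8. n5.depth = "uy"  ["uy"]
9. n6.tag = -1  [terminal]
10. n5.val = true  [e.tag > -2]
11. n5.off = -1  [-1]
12. n1.off = 2  [(if A.val then E.wid else A.off) - 26]
13. n1.wid = "rx"  ["rx"]
14. n8.tag = 21  [terminal]
15. n7.off = 7  [e.tag - 14]
16. n7.wid = "qz"  ["qz"]
17. n9.hot = -4  [B₀.off + B₁.off - 13]
18. n10.tag = -6  [E₀.hot - 2]
19. n11.hot = 8  [8]
20. n12.fin = 16  [E.hot + 8]
21. n13.acc = 17  [terminal]
22. n14.acc = 2  [terminal]
23. n15.depth = 9  [terminal]
24. n12.live = 16  [f₁.acc + 14]
25. n16.acc = 11  [terminal]
26. n11.sig = 23  [C.live + 7]
27. n11.wid = 10  [f.acc + C.live - 17]
28. n11.ok = -4  [C.live - 20]
29. n17.acc = 10  [terminal]
30. n10.pre = "zp"  ["zp"]
31. n18.hot = 4  [4]
32. n19.env = false  [terminal]
33. n18.sig = 9  [E.hot + 5]
34. n18.wid = 8  [E.hot * -1 + 12]
35. n18.ok = 20  [20]
36. n21.depth = "yy"  ["yy"]
37. n22.depth = "qyy"  ["q" ++ A₀.depth]
38. n23.acc = 4  [terminal]
39. n24.env = true  [terminal]
40. n25.acc = 8  [terminal]
41. n22.val = false  [a.env == false]
42. n22.off = 21  [c₀.acc + 17]
43. n26.depth = 20  [terminal]
44. n21.val = true  [g.depth == 20]
45. n21.off = 9  [(if A₁.val then g.depth else A₁.off) - 12]
46. n20.mk = 30  [30]
47. n20.tag = "wq"  ["wq"]
48. n9.sig = 28  [E₁.sig + 19]
49. n9.wid = 7  [E₁.wid + E₀.hot + 3]
50. n9.ok = 2  [E₁.ok + S.mk - 48]
51. n0.mk = 23  [E.ok + B₁.off + 14]
52. n0.tag = "qzk"  [B₁.wid ++ "k"]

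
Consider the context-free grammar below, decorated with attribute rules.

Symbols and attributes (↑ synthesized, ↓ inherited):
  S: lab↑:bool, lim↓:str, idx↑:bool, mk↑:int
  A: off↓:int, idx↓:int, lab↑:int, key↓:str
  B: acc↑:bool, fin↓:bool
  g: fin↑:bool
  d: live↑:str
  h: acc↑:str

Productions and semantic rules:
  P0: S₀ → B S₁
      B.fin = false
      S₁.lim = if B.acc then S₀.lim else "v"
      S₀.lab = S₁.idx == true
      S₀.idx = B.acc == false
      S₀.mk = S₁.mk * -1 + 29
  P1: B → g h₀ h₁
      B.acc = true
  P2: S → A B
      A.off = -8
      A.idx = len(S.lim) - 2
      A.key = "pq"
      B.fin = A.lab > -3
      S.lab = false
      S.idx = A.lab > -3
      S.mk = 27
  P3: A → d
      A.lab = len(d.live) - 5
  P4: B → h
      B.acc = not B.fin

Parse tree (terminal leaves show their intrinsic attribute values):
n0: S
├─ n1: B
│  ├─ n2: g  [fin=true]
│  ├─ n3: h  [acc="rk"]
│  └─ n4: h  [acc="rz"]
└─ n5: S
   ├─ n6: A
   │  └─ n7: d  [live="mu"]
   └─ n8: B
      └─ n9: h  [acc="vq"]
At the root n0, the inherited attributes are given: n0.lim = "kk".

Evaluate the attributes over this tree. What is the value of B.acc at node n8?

1. n0.lim = "kk"  [given at root]
2. n1.fin = false  [false]
3. n2.fin = true  [terminal]
4. n3.acc = "rk"  [terminal]
5. n4.acc = "rz"  [terminal]
6. n1.acc = true  [true]
7. n5.lim = "kk"  [if B.acc then S₀.lim else "v"]
8. n6.off = -8  [-8]
9. n6.idx = 0  [len(S.lim) - 2]
10. n6.key = "pq"  ["pq"]
11. n7.live = "mu"  [terminal]
12. n6.lab = -3  [len(d.live) - 5]
13. n8.fin = false  [A.lab > -3]
14. n9.acc = "vq"  [terminal]
15. n8.acc = true  [not B.fin]
16. n5.lab = false  [false]
17. n5.idx = false  [A.lab > -3]
18. n5.mk = 27  [27]
19. n0.lab = false  [S₁.idx == true]
20. n0.idx = false  [B.acc == false]
21. n0.mk = 2  [S₁.mk * -1 + 29]

true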